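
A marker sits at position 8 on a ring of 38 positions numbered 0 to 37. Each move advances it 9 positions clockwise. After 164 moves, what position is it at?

2

164·9 = 1476.
Dividing 1476 by 38 gives quotient 38 and remainder 32.
(8 + 32) mod 38 = 2.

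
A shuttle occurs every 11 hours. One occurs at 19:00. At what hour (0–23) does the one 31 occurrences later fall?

0

31·11 = 341.
341 = 14·24 + 5, so 341 mod 24 = 5.
(19 + 5) mod 24 = 0.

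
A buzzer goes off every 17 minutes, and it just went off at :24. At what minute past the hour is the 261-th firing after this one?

261·17 = 4437.
4437 = 73·60 + 57, so 4437 mod 60 = 57.
(24 + 57) mod 60 = 21.

21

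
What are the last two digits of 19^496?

81

Square-and-reduce mod 100: 19^1≡19, 19^2≡61, 19^4≡21, 19^8≡41, 19^16≡81, 19^32≡61, 19^64≡21, 19^128≡41, 19^256≡81.
496 = 16 + 32 + 64 + 128 + 256, so 19^496 ≡ 81·61·21·41·81 ≡ 81 (mod 100).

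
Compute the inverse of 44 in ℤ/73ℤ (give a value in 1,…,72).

44·5 = 220 = 3·73 + 1, so 44⁻¹ ≡ 5 (mod 73).

5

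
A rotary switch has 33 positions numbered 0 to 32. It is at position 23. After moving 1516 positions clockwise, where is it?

Dividing 1516 by 33 gives quotient 45 and remainder 31.
(23 + 31) mod 33 = 21.

21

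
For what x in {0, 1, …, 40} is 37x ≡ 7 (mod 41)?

29

37⁻¹ ≡ 10 (mod 41) because 37·10 = 370 = 9·41 + 1.
Multiplying both sides by 10: x ≡ 10·7 = 70 ≡ 29 (mod 41).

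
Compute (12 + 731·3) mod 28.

731·3 = 2193.
Dividing 2193 by 28 gives quotient 78 and remainder 9.
(12 + 9) mod 28 = 21.

21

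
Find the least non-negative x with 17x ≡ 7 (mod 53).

17⁻¹ ≡ 25 (mod 53) because 17·25 = 425 = 8·53 + 1.
So x ≡ 25·7 = 175 ≡ 16 (mod 53).

16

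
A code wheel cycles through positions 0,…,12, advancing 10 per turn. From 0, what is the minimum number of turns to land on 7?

10⁻¹ ≡ 4 (mod 13) because 10·4 = 40 = 3·13 + 1.
So x ≡ 4·7 = 28 ≡ 2 (mod 13).

2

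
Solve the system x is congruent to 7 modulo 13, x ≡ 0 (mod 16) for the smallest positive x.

Since 16·9 ≡ 1 (mod 13), take x = 0 + 16·((7−0)·9 mod 13) = 0 + 16·11 = 176.
Check: 176 mod 13 = 7, 176 mod 16 = 0.

176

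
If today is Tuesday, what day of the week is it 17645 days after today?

Dividing 17645 by 7 gives quotient 2520 and remainder 5.
Tuesday + 5 days → Sunday.

Sunday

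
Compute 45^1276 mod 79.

44

Square-and-reduce mod 79: 45^1≡45, 45^2≡50, 45^4≡51, 45^8≡73, 45^16≡36, 45^32≡32, 45^64≡76, 45^128≡9, 45^256≡2, 45^512≡4, 45^1024≡16.
1276 = 4 + 8 + 16 + 32 + 64 + 128 + 1024, so 45^1276 ≡ 51·73·36·32·76·9·16 ≡ 44 (mod 79).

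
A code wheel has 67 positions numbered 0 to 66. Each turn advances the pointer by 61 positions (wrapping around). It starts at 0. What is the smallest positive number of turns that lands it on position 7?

10

61⁻¹ ≡ 11 (mod 67) because 61·11 = 671 = 10·67 + 1.
So x ≡ 11·7 = 77 ≡ 10 (mod 67).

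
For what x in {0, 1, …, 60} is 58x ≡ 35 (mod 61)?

The inverse of 58 mod 61 is 20 (since 58·20 = 1160 ≡ 1).
Multiplying both sides by 20: x ≡ 20·35 = 700 ≡ 29 (mod 61).

29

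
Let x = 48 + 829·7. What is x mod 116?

51

829·7 = 5803.
5803 mod 116 = 3 (since 50·116 = 5800).
(48 + 3) mod 116 = 51.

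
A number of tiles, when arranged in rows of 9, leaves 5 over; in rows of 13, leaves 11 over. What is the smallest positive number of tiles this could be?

50

Since 13·7 ≡ 1 (mod 9), take x = 11 + 13·((5−11)·7 mod 9) = 11 + 13·3 = 50.
Check: 50 mod 9 = 5, 50 mod 13 = 11.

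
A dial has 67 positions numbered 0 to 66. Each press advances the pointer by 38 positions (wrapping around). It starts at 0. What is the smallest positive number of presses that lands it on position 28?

36

38⁻¹ ≡ 30 (mod 67) because 38·30 = 1140 = 17·67 + 1.
Multiplying both sides by 30: x ≡ 30·28 = 840 ≡ 36 (mod 67).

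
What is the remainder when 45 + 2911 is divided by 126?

2911 mod 126 = 13 (since 23·126 = 2898).
(45 + 13) mod 126 = 58.

58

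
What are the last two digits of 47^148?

61

By repeated squaring mod 100: 47^1≡47, 47^2≡9, 47^4≡81, 47^8≡61, 47^16≡21, 47^32≡41, 47^64≡81, 47^128≡61.
148 = 4 + 16 + 128, so 47^148 ≡ 81·21·61 ≡ 61 (mod 100).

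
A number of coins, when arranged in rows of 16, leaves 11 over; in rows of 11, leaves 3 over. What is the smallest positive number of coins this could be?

91

Since 11·3 ≡ 1 (mod 16), take x = 3 + 11·((11−3)·3 mod 16) = 3 + 11·8 = 91.
Check: 91 mod 16 = 11, 91 mod 11 = 3.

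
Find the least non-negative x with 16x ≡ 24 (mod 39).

The inverse of 16 mod 39 is 22 (since 16·22 = 352 ≡ 1).
Multiplying both sides by 22: x ≡ 22·24 = 528 ≡ 21 (mod 39).
Check: 16·21 = 336 = 8·39 + 24.

21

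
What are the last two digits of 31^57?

Successive squares of 31 mod 100: 31^1≡31, 31^2≡61, 31^4≡21, 31^8≡41, 31^16≡81, 31^32≡61.
57 = 1 + 8 + 16 + 32, so 31^57 ≡ 31·41·81·61 ≡ 11 (mod 100).

11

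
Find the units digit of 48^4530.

Powers of 8 mod 10 repeat with period 4: 8, 4, 2, 6.
4530 leaves remainder 2 on division by 4, so 48^4530 ends in 4.

4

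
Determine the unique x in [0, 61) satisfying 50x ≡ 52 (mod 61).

50⁻¹ ≡ 11 (mod 61) because 50·11 = 550 = 9·61 + 1.
Multiplying both sides by 11: x ≡ 11·52 = 572 ≡ 23 (mod 61).

23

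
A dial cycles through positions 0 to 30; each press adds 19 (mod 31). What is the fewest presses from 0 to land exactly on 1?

31 = 1·19 + 12
19 = 1·12 + 7
12 = 1·7 + 5
7 = 1·5 + 2
5 = 2·2 + 1
2 = 2·1 + 0
Back-substituting gives 19·18 ≡ 1 (mod 31).

18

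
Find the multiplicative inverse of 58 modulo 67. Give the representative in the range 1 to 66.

67 = 1·58 + 9
58 = 6·9 + 4
9 = 2·4 + 1
4 = 4·1 + 0
Back-substituting gives 58·52 ≡ 1 (mod 67).

52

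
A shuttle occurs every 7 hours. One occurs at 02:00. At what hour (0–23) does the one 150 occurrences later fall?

20

150·7 = 1050.
Dividing 1050 by 24 gives quotient 43 and remainder 18.
(2 + 18) mod 24 = 20.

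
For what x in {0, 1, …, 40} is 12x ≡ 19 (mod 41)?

The inverse of 12 mod 41 is 24 (since 12·24 = 288 ≡ 1).
Multiplying both sides by 24: x ≡ 24·19 = 456 ≡ 5 (mod 41).
Check: 12·5 = 60 = 1·41 + 19.

5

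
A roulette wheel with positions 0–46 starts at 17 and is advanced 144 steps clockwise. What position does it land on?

20

Dividing 144 by 47 gives quotient 3 and remainder 3.
(17 + 3) mod 47 = 20.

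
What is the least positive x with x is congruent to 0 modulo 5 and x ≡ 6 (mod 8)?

30

x ≡ 0 (mod 5) gives x ∈ {0, 5, 10, 15, 20, 25, 30}.
The first of these with x mod 8 = 6 is 30.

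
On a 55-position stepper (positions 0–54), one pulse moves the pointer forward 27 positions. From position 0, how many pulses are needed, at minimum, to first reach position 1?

53

27·53 = 1431 = 26·55 + 1, so 27⁻¹ ≡ 53 (mod 55).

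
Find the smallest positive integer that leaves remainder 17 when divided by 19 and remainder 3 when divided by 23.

302

Since 23·5 ≡ 1 (mod 19), take x = 3 + 23·((17−3)·5 mod 19) = 3 + 23·13 = 302.
Check: 302 mod 19 = 17, 302 mod 23 = 3.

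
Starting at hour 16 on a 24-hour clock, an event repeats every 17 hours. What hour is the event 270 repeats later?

270·17 = 4590.
4590 = 191·24 + 6, so 4590 mod 24 = 6.
(16 + 6) mod 24 = 22.

22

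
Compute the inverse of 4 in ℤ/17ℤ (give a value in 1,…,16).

17 = 4·4 + 1
4 = 4·1 + 0
Back-substituting gives 4·13 ≡ 1 (mod 17).

13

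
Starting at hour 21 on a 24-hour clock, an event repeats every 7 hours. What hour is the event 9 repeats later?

12

9·7 = 63.
Dividing 63 by 24 gives quotient 2 and remainder 15.
(21 + 15) mod 24 = 12.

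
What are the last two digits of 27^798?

69

Successive squares of 27 mod 100: 27^1≡27, 27^2≡29, 27^4≡41, 27^8≡81, 27^16≡61, 27^32≡21, 27^64≡41, 27^128≡81, 27^256≡61, 27^512≡21.
798 = 2 + 4 + 8 + 16 + 256 + 512, so 27^798 ≡ 29·41·81·61·61·21 ≡ 69 (mod 100).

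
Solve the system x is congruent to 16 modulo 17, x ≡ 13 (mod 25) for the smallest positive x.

288

x ≡ 16 (mod 17) gives x ∈ {16, 33, 50, 67, 84, 101, 118, 135, …}.
The first of these with x mod 25 = 13 is 288.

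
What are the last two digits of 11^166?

Successive squares of 11 mod 100: 11^1≡11, 11^2≡21, 11^4≡41, 11^8≡81, 11^16≡61, 11^32≡21, 11^64≡41, 11^128≡81.
Since 166 = 2 + 4 + 32 + 128 in binary, 11^166 ≡ 21·41·21·81 ≡ 61 (mod 100).

61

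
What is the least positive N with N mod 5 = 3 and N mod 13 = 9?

48

Since 13·2 ≡ 1 (mod 5), take x = 9 + 13·((3−9)·2 mod 5) = 9 + 13·3 = 48.
Check: 48 mod 5 = 3, 48 mod 13 = 9.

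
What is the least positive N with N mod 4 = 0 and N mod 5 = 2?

12

Since 5·1 ≡ 1 (mod 4), take x = 2 + 5·((0−2)·1 mod 4) = 2 + 5·2 = 12.
Check: 12 mod 4 = 0, 12 mod 5 = 2.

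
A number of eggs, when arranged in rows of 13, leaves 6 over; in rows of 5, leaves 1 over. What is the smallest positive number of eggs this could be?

x ≡ 1 (mod 5) gives x ∈ {1, 6}.
The first of these with x mod 13 = 6 is 6.

6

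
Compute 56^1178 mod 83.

Square-and-reduce mod 83: 56^1≡56, 56^2≡65, 56^4≡75, 56^8≡64, 56^16≡29, 56^32≡11, 56^64≡38, 56^128≡33, 56^256≡10, 56^512≡17, 56^1024≡40.
1178 = 2 + 8 + 16 + 128 + 1024, so 56^1178 ≡ 65·64·29·33·40 ≡ 4 (mod 83).

4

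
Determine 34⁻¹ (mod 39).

39 = 1·34 + 5
34 = 6·5 + 4
5 = 1·4 + 1
4 = 4·1 + 0
Back-substituting gives 34·31 ≡ 1 (mod 39).

31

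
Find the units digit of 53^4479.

7

The units digit of 53^n cycles with period 4: 3, 9, 7, 1, …
4479 leaves remainder 3 on division by 4, so 53^4479 ends in 7.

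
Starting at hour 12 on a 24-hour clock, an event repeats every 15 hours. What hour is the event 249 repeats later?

3

249·15 = 3735.
3735 − 155·24 = 15, so 3735 ≡ 15 (mod 24).
(12 + 15) mod 24 = 3.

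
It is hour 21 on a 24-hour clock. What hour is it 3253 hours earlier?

8

3253 mod 24 = 13 (since 135·24 = 3240).
(21 − 13) mod 24 = 8.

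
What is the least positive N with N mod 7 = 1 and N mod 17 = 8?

x ≡ 1 (mod 7) gives x ∈ {1, 8}.
The first of these with x mod 17 = 8 is 8.

8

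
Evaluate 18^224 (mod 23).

4

Square-and-reduce mod 23: 18^1≡18, 18^2≡2, 18^4≡4, 18^8≡16, 18^16≡3, 18^32≡9, 18^64≡12, 18^128≡6.
224 = 32 + 64 + 128, so 18^224 ≡ 9·12·6 ≡ 4 (mod 23).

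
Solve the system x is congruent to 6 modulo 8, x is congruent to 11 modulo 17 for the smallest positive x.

62

x ≡ 6 (mod 8) gives x ∈ {6, 14, 22, 30, 38, 46, 54, 62}.
The first of these with x mod 17 = 11 is 62.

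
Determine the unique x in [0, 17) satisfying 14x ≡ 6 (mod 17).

15

The inverse of 14 mod 17 is 11 (since 14·11 = 154 ≡ 1).
Multiplying both sides by 11: x ≡ 11·6 = 66 ≡ 15 (mod 17).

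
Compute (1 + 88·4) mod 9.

2

88·4 = 352.
Dividing 352 by 9 gives quotient 39 and remainder 1.
(1 + 1) mod 9 = 2.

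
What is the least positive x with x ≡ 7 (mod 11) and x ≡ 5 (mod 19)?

x ≡ 7 (mod 11) gives x ∈ {7, 18, 29, 40, 51, 62}.
The first of these with x mod 19 = 5 is 62.

62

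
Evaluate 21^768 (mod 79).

By repeated squaring mod 79: 21^1≡21, 21^2≡46, 21^4≡62, 21^8≡52, 21^16≡18, 21^32≡8, 21^64≡64, 21^128≡67, 21^256≡65, 21^512≡38.
Since 768 = 256 + 512 in binary, 21^768 ≡ 65·38 ≡ 21 (mod 79).

21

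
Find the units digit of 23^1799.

Powers of 3 mod 10 repeat with period 4: 3, 9, 7, 1.
1799 mod 4 = 3, so the last digit matches 3^3 = 7.

7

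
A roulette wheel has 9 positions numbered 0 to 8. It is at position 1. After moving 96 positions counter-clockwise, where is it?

96 − 10·9 = 6, so 96 ≡ 6 (mod 9).
(1 − 6) mod 9 = 4.

4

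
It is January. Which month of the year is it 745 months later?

Dividing 745 by 12 gives quotient 62 and remainder 1.
January + 1 month → February.

February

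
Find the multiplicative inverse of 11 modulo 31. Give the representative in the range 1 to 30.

11·17 = 187 = 6·31 + 1, so 11⁻¹ ≡ 17 (mod 31).

17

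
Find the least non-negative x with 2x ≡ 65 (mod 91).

78

The inverse of 2 mod 91 is 46 (since 2·46 = 92 ≡ 1).
So x ≡ 46·65 = 2990 ≡ 78 (mod 91).
Check: 2·78 = 156 = 1·91 + 65.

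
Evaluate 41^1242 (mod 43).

Square-and-reduce mod 43: 41^1≡41, 41^2≡4, 41^4≡16, 41^8≡41, 41^16≡4, 41^32≡16, 41^64≡41, 41^128≡4, 41^256≡16, 41^512≡41, 41^1024≡4.
Since 1242 = 2 + 8 + 16 + 64 + 128 + 1024 in binary, 41^1242 ≡ 4·41·4·41·4·4 ≡ 35 (mod 43).

35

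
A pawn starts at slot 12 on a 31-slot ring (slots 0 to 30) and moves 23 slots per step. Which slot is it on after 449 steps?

449·23 = 10327.
10327 − 333·31 = 4, so 10327 ≡ 4 (mod 31).
(12 + 4) mod 31 = 16.

16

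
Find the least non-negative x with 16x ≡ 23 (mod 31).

The inverse of 16 mod 31 is 2 (since 16·2 = 32 ≡ 1).
Multiplying both sides by 2: x ≡ 2·23 = 46 ≡ 15 (mod 31).

15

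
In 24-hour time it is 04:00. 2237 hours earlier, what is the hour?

Dividing 2237 by 24 gives quotient 93 and remainder 5.
(4 − 5) mod 24 = 23.

23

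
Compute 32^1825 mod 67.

By repeated squaring mod 67: 32^1≡32, 32^2≡19, 32^4≡26, 32^8≡6, 32^16≡36, 32^32≡23, 32^64≡60, 32^128≡49, 32^256≡56, 32^512≡54, 32^1024≡35.
1825 = 1 + 32 + 256 + 512 + 1024, so 32^1825 ≡ 32·23·56·54·35 ≡ 20 (mod 67).

20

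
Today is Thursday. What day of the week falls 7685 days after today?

Wednesday

7685 mod 7 = 6 (since 1097·7 = 7679).
Thursday + 6 days → Wednesday.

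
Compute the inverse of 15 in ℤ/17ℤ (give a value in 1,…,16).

8

15·8 = 120 = 7·17 + 1, so 15⁻¹ ≡ 8 (mod 17).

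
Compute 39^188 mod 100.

By repeated squaring mod 100: 39^1≡39, 39^2≡21, 39^4≡41, 39^8≡81, 39^16≡61, 39^32≡21, 39^64≡41, 39^128≡81.
188 = 4 + 8 + 16 + 32 + 128, so 39^188 ≡ 41·81·61·21·81 ≡ 81 (mod 100).

81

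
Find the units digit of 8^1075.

The units digit of 8^n cycles with period 4: 8, 4, 2, 6, …
1075 mod 4 = 3, so the last digit matches 8^3 = 2.

2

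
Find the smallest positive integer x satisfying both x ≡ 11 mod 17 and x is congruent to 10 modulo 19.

181

x ≡ 11 (mod 17) gives x ∈ {11, 28, 45, 62, 79, 96, 113, 130, …}.
The first of these with x mod 19 = 10 is 181.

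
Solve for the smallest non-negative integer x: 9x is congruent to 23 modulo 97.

9⁻¹ ≡ 54 (mod 97) because 9·54 = 486 = 5·97 + 1.
So x ≡ 54·23 = 1242 ≡ 78 (mod 97).
Check: 9·78 = 702 = 7·97 + 23.

78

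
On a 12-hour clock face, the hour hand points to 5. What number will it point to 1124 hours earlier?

9

1124 mod 12 = 8 (since 93·12 = 1116).
5 − 8 → 9 on a 12-hour dial.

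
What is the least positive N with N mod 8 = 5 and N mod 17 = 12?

x ≡ 5 (mod 8) gives x ∈ {5, 13, 21, 29}.
The first of these with x mod 17 = 12 is 29.

29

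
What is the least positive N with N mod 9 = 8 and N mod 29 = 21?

224

x ≡ 8 (mod 9) gives x ∈ {8, 17, 26, 35, 44, 53, 62, 71, …}.
The first of these with x mod 29 = 21 is 224.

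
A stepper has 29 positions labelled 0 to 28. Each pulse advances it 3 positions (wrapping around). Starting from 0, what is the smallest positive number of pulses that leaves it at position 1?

29 = 9·3 + 2
3 = 1·2 + 1
2 = 2·1 + 0
Back-substituting gives 3·10 ≡ 1 (mod 29).

10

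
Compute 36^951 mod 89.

68

Square-and-reduce mod 89: 36^1≡36, 36^2≡50, 36^4≡8, 36^8≡64, 36^16≡2, 36^32≡4, 36^64≡16, 36^128≡78, 36^256≡32, 36^512≡45.
Since 951 = 1 + 2 + 4 + 16 + 32 + 128 + 256 + 512 in binary, 36^951 ≡ 36·50·8·2·4·78·32·45 ≡ 68 (mod 89).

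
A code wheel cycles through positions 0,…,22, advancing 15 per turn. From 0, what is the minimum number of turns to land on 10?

15⁻¹ ≡ 20 (mod 23) because 15·20 = 300 = 13·23 + 1.
So x ≡ 20·10 = 200 ≡ 16 (mod 23).
Check: 15·16 = 240 = 10·23 + 10.

16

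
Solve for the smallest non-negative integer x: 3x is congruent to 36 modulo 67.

3⁻¹ ≡ 45 (mod 67) because 3·45 = 135 = 2·67 + 1.
Multiplying both sides by 45: x ≡ 45·36 = 1620 ≡ 12 (mod 67).

12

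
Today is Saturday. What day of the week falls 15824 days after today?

15824 − 2260·7 = 4, so 15824 ≡ 4 (mod 7).
Saturday + 4 days → Wednesday.

Wednesday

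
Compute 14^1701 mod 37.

Square-and-reduce mod 37: 14^1≡14, 14^2≡11, 14^4≡10, 14^8≡26, 14^16≡10, 14^32≡26, 14^64≡10, 14^128≡26, 14^256≡10, 14^512≡26, 14^1024≡10.
Since 1701 = 1 + 4 + 32 + 128 + 512 + 1024 in binary, 14^1701 ≡ 14·10·26·26·26·10 ≡ 31 (mod 37).

31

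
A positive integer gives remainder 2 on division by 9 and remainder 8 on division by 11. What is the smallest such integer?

74

x ≡ 2 (mod 9) gives x ∈ {2, 11, 20, 29, 38, 47, 56, 65, …}.
The first of these with x mod 11 = 8 is 74.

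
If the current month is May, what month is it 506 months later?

Dividing 506 by 12 gives quotient 42 and remainder 2.
May + 2 months → July.

July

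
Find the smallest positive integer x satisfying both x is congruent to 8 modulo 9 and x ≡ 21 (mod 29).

224

x ≡ 8 (mod 9) gives x ∈ {8, 17, 26, 35, 44, 53, 62, 71, …}.
The first of these with x mod 29 = 21 is 224.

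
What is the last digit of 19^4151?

9

The units digit of 19^n cycles with period 2: 9, 1, …
4151 mod 2 = 1, so the last digit matches 9^1 = 9.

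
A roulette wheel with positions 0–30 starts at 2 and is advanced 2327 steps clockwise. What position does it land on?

2327 = 75·31 + 2, so 2327 mod 31 = 2.
(2 + 2) mod 31 = 4.

4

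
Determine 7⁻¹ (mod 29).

7·25 = 175 = 6·29 + 1, so 7⁻¹ ≡ 25 (mod 29).

25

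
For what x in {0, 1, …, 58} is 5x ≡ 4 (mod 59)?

The inverse of 5 mod 59 is 12 (since 5·12 = 60 ≡ 1).
So x ≡ 12·4 = 48 ≡ 48 (mod 59).
Check: 5·48 = 240 = 4·59 + 4.

48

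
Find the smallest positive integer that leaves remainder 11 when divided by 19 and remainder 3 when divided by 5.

68

Since 5·4 ≡ 1 (mod 19), take x = 3 + 5·((11−3)·4 mod 19) = 3 + 5·13 = 68.
Check: 68 mod 19 = 11, 68 mod 5 = 3.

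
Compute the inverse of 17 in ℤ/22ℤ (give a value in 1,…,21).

13

17·13 = 221 = 10·22 + 1, so 17⁻¹ ≡ 13 (mod 22).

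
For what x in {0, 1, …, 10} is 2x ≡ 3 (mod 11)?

7

2⁻¹ ≡ 6 (mod 11) because 2·6 = 12 = 1·11 + 1.
So x ≡ 6·3 = 18 ≡ 7 (mod 11).
Check: 2·7 = 14 = 1·11 + 3.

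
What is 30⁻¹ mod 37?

30·21 = 630 = 17·37 + 1, so 30⁻¹ ≡ 21 (mod 37).

21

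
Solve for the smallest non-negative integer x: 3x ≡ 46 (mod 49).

The inverse of 3 mod 49 is 33 (since 3·33 = 99 ≡ 1).
So x ≡ 33·46 = 1518 ≡ 48 (mod 49).

48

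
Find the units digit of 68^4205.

The units digit of 68^n cycles with period 4: 8, 4, 2, 6, …
4205 mod 4 = 1, so the last digit matches 8^1 = 8.

8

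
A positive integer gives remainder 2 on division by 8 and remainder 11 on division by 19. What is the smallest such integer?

x ≡ 2 (mod 8) gives x ∈ {2, 10, 18, 26, 34, 42, 50, 58, …}.
The first of these with x mod 19 = 11 is 106.

106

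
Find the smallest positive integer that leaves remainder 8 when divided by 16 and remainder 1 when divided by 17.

120

Since 17·1 ≡ 1 (mod 16), take x = 1 + 17·((8−1)·1 mod 16) = 1 + 17·7 = 120.
Check: 120 mod 16 = 8, 120 mod 17 = 1.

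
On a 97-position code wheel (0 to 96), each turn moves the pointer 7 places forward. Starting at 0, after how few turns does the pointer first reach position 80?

53

The inverse of 7 mod 97 is 14 (since 7·14 = 98 ≡ 1).
So x ≡ 14·80 = 1120 ≡ 53 (mod 97).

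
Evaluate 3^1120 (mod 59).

By repeated squaring mod 59: 3^1≡3, 3^2≡9, 3^4≡22, 3^8≡12, 3^16≡26, 3^32≡27, 3^64≡21, 3^128≡28, 3^256≡17, 3^512≡53, 3^1024≡36.
1120 = 32 + 64 + 1024, so 3^1120 ≡ 27·21·36 ≡ 57 (mod 59).

57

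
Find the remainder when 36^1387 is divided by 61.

Square-and-reduce mod 61: 36^1≡36, 36^2≡15, 36^4≡42, 36^8≡56, 36^16≡25, 36^32≡15, 36^64≡42, 36^128≡56, 36^256≡25, 36^512≡15, 36^1024≡42.
Since 1387 = 1 + 2 + 8 + 32 + 64 + 256 + 1024 in binary, 36^1387 ≡ 36·15·56·15·42·25·42 ≡ 49 (mod 61).

49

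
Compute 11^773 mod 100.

By repeated squaring mod 100: 11^1≡11, 11^2≡21, 11^4≡41, 11^8≡81, 11^16≡61, 11^32≡21, 11^64≡41, 11^128≡81, 11^256≡61, 11^512≡21.
773 = 1 + 4 + 256 + 512, so 11^773 ≡ 11·41·61·21 ≡ 31 (mod 100).

31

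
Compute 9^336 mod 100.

By repeated squaring mod 100: 9^1≡9, 9^2≡81, 9^4≡61, 9^8≡21, 9^16≡41, 9^32≡81, 9^64≡61, 9^128≡21, 9^256≡41.
336 = 16 + 64 + 256, so 9^336 ≡ 41·61·41 ≡ 41 (mod 100).

41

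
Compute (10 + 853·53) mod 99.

75

853·53 = 45209.
Dividing 45209 by 99 gives quotient 456 and remainder 65.
(10 + 65) mod 99 = 75.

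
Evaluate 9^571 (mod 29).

Successive squares of 9 mod 29: 9^1≡9, 9^2≡23, 9^4≡7, 9^8≡20, 9^16≡23, 9^32≡7, 9^64≡20, 9^128≡23, 9^256≡7, 9^512≡20.
Since 571 = 1 + 2 + 8 + 16 + 32 + 512 in binary, 9^571 ≡ 9·23·20·23·7·20 ≡ 22 (mod 29).

22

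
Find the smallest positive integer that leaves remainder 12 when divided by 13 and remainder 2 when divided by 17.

155

x ≡ 12 (mod 13) gives x ∈ {12, 25, 38, 51, 64, 77, 90, 103, …}.
The first of these with x mod 17 = 2 is 155.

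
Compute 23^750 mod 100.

Successive squares of 23 mod 100: 23^1≡23, 23^2≡29, 23^4≡41, 23^8≡81, 23^16≡61, 23^32≡21, 23^64≡41, 23^128≡81, 23^256≡61, 23^512≡21.
Since 750 = 2 + 4 + 8 + 32 + 64 + 128 + 512 in binary, 23^750 ≡ 29·41·81·21·41·81·21 ≡ 49 (mod 100).

49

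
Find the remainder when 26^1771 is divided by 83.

Successive squares of 26 mod 83: 26^1≡26, 26^2≡12, 26^4≡61, 26^8≡69, 26^16≡30, 26^32≡70, 26^64≡3, 26^128≡9, 26^256≡81, 26^512≡4, 26^1024≡16.
Since 1771 = 1 + 2 + 8 + 32 + 64 + 128 + 512 + 1024 in binary, 26^1771 ≡ 26·12·69·70·3·9·4·16 ≡ 69 (mod 83).

69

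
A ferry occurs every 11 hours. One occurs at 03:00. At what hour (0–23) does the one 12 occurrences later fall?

15

12·11 = 132.
132 = 5·24 + 12, so 132 mod 24 = 12.
(3 + 12) mod 24 = 15.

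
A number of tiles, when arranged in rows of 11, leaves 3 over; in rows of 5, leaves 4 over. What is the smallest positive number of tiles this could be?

x ≡ 4 (mod 5) gives x ∈ {4, 9, 14}.
The first of these with x mod 11 = 3 is 14.

14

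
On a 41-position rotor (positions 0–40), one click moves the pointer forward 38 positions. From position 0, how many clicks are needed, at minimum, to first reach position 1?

41 = 1·38 + 3
38 = 12·3 + 2
3 = 1·2 + 1
2 = 2·1 + 0
Back-substituting gives 38·27 ≡ 1 (mod 41).

27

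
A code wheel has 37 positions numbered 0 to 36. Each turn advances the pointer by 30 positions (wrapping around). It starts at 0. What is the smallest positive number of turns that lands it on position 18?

30⁻¹ ≡ 21 (mod 37) because 30·21 = 630 = 17·37 + 1.
Multiplying both sides by 21: x ≡ 21·18 = 378 ≡ 8 (mod 37).
Check: 30·8 = 240 = 6·37 + 18.

8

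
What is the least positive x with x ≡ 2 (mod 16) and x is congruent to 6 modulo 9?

Since 9·9 ≡ 1 (mod 16), take x = 6 + 9·((2−6)·9 mod 16) = 6 + 9·12 = 114.
Check: 114 mod 16 = 2, 114 mod 9 = 6.

114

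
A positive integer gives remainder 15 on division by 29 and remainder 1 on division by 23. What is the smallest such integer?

x ≡ 1 (mod 23) gives x ∈ {1, 24, 47, 70, 93, 116, 139, 162, …}.
The first of these with x mod 29 = 15 is 392.

392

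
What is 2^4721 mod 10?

2

Powers of 2 mod 10 repeat with period 4: 2, 4, 8, 6.
4721 mod 4 = 1, so the last digit matches 2^1 = 2.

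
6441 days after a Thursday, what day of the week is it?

Friday

6441 = 920·7 + 1, so 6441 mod 7 = 1.
Thursday + 1 day → Friday.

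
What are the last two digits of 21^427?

Square-and-reduce mod 100: 21^1≡21, 21^2≡41, 21^4≡81, 21^8≡61, 21^16≡21, 21^32≡41, 21^64≡81, 21^128≡61, 21^256≡21.
427 = 1 + 2 + 8 + 32 + 128 + 256, so 21^427 ≡ 21·41·61·41·61·21 ≡ 41 (mod 100).

41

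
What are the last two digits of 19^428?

41

Successive squares of 19 mod 100: 19^1≡19, 19^2≡61, 19^4≡21, 19^8≡41, 19^16≡81, 19^32≡61, 19^64≡21, 19^128≡41, 19^256≡81.
428 = 4 + 8 + 32 + 128 + 256, so 19^428 ≡ 21·41·61·41·81 ≡ 41 (mod 100).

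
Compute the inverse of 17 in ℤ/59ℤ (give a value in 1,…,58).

7

59 = 3·17 + 8
17 = 2·8 + 1
8 = 8·1 + 0
Back-substituting gives 17·7 ≡ 1 (mod 59).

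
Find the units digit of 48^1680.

6

The units digit of 48^n cycles with period 4: 8, 4, 2, 6, …
1680 leaves remainder 0 on division by 4, so 48^1680 ends in 6.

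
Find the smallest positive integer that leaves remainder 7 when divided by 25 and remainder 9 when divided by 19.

Since 19·4 ≡ 1 (mod 25), take x = 9 + 19·((7−9)·4 mod 25) = 9 + 19·17 = 332.
Check: 332 mod 25 = 7, 332 mod 19 = 9.

332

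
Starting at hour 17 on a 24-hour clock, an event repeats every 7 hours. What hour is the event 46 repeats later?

46·7 = 322.
Dividing 322 by 24 gives quotient 13 and remainder 10.
(17 + 10) mod 24 = 3.

3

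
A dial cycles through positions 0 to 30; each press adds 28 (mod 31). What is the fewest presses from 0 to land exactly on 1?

31 = 1·28 + 3
28 = 9·3 + 1
3 = 3·1 + 0
Back-substituting gives 28·10 ≡ 1 (mod 31).

10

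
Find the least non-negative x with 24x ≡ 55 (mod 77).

44

The inverse of 24 mod 77 is 61 (since 24·61 = 1464 ≡ 1).
Multiplying both sides by 61: x ≡ 61·55 = 3355 ≡ 44 (mod 77).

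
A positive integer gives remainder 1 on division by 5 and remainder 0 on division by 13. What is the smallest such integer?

x ≡ 1 (mod 5) gives x ∈ {1, 6, 11, 16, 21, 26}.
The first of these with x mod 13 = 0 is 26.

26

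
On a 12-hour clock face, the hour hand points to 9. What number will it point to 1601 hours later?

2

1601 mod 12 = 5 (since 133·12 = 1596).
9 + 5 → 2 on a 12-hour dial.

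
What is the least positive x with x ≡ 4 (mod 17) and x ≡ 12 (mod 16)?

140

x ≡ 12 (mod 16) gives x ∈ {12, 28, 44, 60, 76, 92, 108, 124, …}.
The first of these with x mod 17 = 4 is 140.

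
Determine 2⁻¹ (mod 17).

9

17 = 8·2 + 1
2 = 2·1 + 0
Back-substituting gives 2·9 ≡ 1 (mod 17).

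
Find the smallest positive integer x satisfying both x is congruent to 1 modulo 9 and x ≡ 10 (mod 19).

10

x ≡ 1 (mod 9) gives x ∈ {1, 10}.
The first of these with x mod 19 = 10 is 10.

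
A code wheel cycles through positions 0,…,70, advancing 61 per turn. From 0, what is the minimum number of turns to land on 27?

47

61⁻¹ ≡ 7 (mod 71) because 61·7 = 427 = 6·71 + 1.
Multiplying both sides by 7: x ≡ 7·27 = 189 ≡ 47 (mod 71).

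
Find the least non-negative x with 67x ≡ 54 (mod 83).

67⁻¹ ≡ 57 (mod 83) because 67·57 = 3819 = 46·83 + 1.
So x ≡ 57·54 = 3078 ≡ 7 (mod 83).

7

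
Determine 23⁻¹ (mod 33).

23·23 = 529 = 16·33 + 1, so 23⁻¹ ≡ 23 (mod 33).

23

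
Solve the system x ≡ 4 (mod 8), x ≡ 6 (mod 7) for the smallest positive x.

20

x ≡ 6 (mod 7) gives x ∈ {6, 13, 20}.
The first of these with x mod 8 = 4 is 20.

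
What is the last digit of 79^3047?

9

The units digit of 79^n cycles with period 2: 9, 1, …
3047 mod 2 = 1, so the last digit matches 9^1 = 9.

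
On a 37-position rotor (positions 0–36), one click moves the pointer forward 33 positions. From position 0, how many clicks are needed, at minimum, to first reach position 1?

37 = 1·33 + 4
33 = 8·4 + 1
4 = 4·1 + 0
Back-substituting gives 33·9 ≡ 1 (mod 37).

9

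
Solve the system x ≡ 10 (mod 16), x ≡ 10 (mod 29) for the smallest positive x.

10

Since 29·5 ≡ 1 (mod 16), take x = 10 + 29·((10−10)·5 mod 16) = 10 + 29·0 = 10.
Check: 10 mod 16 = 10, 10 mod 29 = 10.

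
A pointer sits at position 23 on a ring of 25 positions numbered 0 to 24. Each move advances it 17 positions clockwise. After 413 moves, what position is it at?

413·17 = 7021.
7021 mod 25 = 21 (since 280·25 = 7000).
(23 + 21) mod 25 = 19.

19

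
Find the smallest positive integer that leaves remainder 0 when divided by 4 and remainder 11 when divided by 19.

68

Since 19·3 ≡ 1 (mod 4), take x = 11 + 19·((0−11)·3 mod 4) = 11 + 19·3 = 68.
Check: 68 mod 4 = 0, 68 mod 19 = 11.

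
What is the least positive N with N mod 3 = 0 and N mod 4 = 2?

6

x ≡ 0 (mod 3) gives x ∈ {0, 3, 6}.
The first of these with x mod 4 = 2 is 6.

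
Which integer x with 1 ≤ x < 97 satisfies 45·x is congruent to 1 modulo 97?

97 = 2·45 + 7
45 = 6·7 + 3
7 = 2·3 + 1
3 = 3·1 + 0
Back-substituting gives 45·69 ≡ 1 (mod 97).

69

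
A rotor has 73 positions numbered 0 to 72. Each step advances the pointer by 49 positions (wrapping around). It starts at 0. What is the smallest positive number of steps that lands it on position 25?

49⁻¹ ≡ 3 (mod 73) because 49·3 = 147 = 2·73 + 1.
So x ≡ 3·25 = 75 ≡ 2 (mod 73).

2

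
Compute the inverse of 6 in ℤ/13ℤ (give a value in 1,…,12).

11

6·11 = 66 = 5·13 + 1, so 6⁻¹ ≡ 11 (mod 13).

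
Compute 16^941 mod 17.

By repeated squaring mod 17: 16^1≡16, 16^2≡1, 16^4≡1, 16^8≡1, 16^16≡1, 16^32≡1, 16^64≡1, 16^128≡1, 16^256≡1, 16^512≡1.
Since 941 = 1 + 4 + 8 + 32 + 128 + 256 + 512 in binary, 16^941 ≡ 16·1·1·1·1·1·1 ≡ 16 (mod 17).

16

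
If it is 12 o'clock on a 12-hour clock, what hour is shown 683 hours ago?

1

683 − 56·12 = 11, so 683 ≡ 11 (mod 12).
12 − 11 → 1 on a 12-hour dial.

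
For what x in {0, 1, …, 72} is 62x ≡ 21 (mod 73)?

18

62⁻¹ ≡ 53 (mod 73) because 62·53 = 3286 = 45·73 + 1.
So x ≡ 53·21 = 1113 ≡ 18 (mod 73).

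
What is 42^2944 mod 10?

6

Last digits of 2^n: 2, 4, 8, 6 (period 4).
2944 leaves remainder 0 on division by 4, so 42^2944 ends in 6.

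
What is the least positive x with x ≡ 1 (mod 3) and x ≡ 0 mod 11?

22

x ≡ 1 (mod 3) gives x ∈ {1, 4, 7, 10, 13, 16, 19, 22}.
The first of these with x mod 11 = 0 is 22.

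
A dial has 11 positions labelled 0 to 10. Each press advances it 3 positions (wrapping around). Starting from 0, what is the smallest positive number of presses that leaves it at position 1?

4

11 = 3·3 + 2
3 = 1·2 + 1
2 = 2·1 + 0
Back-substituting gives 3·4 ≡ 1 (mod 11).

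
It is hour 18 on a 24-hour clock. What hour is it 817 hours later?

19

817 − 34·24 = 1, so 817 ≡ 1 (mod 24).
(18 + 1) mod 24 = 19.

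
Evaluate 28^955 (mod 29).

Successive squares of 28 mod 29: 28^1≡28, 28^2≡1, 28^4≡1, 28^8≡1, 28^16≡1, 28^32≡1, 28^64≡1, 28^128≡1, 28^256≡1, 28^512≡1.
955 = 1 + 2 + 8 + 16 + 32 + 128 + 256 + 512, so 28^955 ≡ 28·1·1·1·1·1·1·1 ≡ 28 (mod 29).

28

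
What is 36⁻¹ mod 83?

30

36·30 = 1080 = 13·83 + 1, so 36⁻¹ ≡ 30 (mod 83).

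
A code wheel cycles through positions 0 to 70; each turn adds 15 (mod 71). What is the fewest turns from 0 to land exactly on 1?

19

15·19 = 285 = 4·71 + 1, so 15⁻¹ ≡ 19 (mod 71).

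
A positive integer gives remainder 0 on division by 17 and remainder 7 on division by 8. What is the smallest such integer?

119

Since 8·15 ≡ 1 (mod 17), take x = 7 + 8·((0−7)·15 mod 17) = 7 + 8·14 = 119.
Check: 119 mod 17 = 0, 119 mod 8 = 7.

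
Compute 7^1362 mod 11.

5

By repeated squaring mod 11: 7^1≡7, 7^2≡5, 7^4≡3, 7^8≡9, 7^16≡4, 7^32≡5, 7^64≡3, 7^128≡9, 7^256≡4, 7^512≡5, 7^1024≡3.
Since 1362 = 2 + 16 + 64 + 256 + 1024 in binary, 7^1362 ≡ 5·4·3·4·3 ≡ 5 (mod 11).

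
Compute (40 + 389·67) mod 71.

46

389·67 = 26063.
26063 − 367·71 = 6, so 26063 ≡ 6 (mod 71).
(40 + 6) mod 71 = 46.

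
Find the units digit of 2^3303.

8

Powers of 2 mod 10 repeat with period 4: 2, 4, 8, 6.
3303 leaves remainder 3 on division by 4, so 2^3303 ends in 8.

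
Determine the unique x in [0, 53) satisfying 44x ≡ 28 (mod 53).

44

44⁻¹ ≡ 47 (mod 53) because 44·47 = 2068 = 39·53 + 1.
Multiplying both sides by 47: x ≡ 47·28 = 1316 ≡ 44 (mod 53).
Check: 44·44 = 1936 = 36·53 + 28.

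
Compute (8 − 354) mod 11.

6

354 − 32·11 = 2, so 354 ≡ 2 (mod 11).
(8 − 2) mod 11 = 6.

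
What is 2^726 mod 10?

4

Last digits of 2^n: 2, 4, 8, 6 (period 4).
726 mod 4 = 2, so the last digit matches 2^2 = 4.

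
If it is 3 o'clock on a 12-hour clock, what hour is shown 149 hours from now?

8

149 = 12·12 + 5, so 149 mod 12 = 5.
3 + 5 → 8 on a 12-hour dial.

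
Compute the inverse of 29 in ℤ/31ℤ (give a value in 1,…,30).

15

29·15 = 435 = 14·31 + 1, so 29⁻¹ ≡ 15 (mod 31).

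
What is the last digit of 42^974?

4

Last digits of 2^n: 2, 4, 8, 6 (period 4).
974 mod 4 = 2, so the last digit matches 2^2 = 4.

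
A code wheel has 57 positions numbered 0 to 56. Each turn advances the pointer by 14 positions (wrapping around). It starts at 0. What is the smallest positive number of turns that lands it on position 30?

14⁻¹ ≡ 53 (mod 57) because 14·53 = 742 = 13·57 + 1.
Multiplying both sides by 53: x ≡ 53·30 = 1590 ≡ 51 (mod 57).

51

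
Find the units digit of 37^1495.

Powers of 7 mod 10 repeat with period 4: 7, 9, 3, 1.
1495 mod 4 = 3, so the last digit matches 7^3 = 3.

3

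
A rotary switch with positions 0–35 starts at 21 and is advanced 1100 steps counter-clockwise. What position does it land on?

1

1100 − 30·36 = 20, so 1100 ≡ 20 (mod 36).
(21 − 20) mod 36 = 1.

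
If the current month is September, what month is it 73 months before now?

August

73 = 6·12 + 1, so 73 mod 12 = 1.
September − 1 month → August.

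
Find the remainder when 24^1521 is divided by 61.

24

Successive squares of 24 mod 61: 24^1≡24, 24^2≡27, 24^4≡58, 24^8≡9, 24^16≡20, 24^32≡34, 24^64≡58, 24^128≡9, 24^256≡20, 24^512≡34, 24^1024≡58.
1521 = 1 + 16 + 32 + 64 + 128 + 256 + 1024, so 24^1521 ≡ 24·20·34·58·9·20·58 ≡ 24 (mod 61).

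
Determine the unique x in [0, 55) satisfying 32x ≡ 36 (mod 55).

8

The inverse of 32 mod 55 is 43 (since 32·43 = 1376 ≡ 1).
So x ≡ 43·36 = 1548 ≡ 8 (mod 55).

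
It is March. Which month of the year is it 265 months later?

April

265 mod 12 = 1 (since 22·12 = 264).
March + 1 month → April.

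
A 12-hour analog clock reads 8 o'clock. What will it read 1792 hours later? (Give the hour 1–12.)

Dividing 1792 by 12 gives quotient 149 and remainder 4.
8 + 4 → 12 on a 12-hour dial.

12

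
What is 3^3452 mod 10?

Powers of 3 mod 10 repeat with period 4: 3, 9, 7, 1.
3452 leaves remainder 0 on division by 4, so 3^3452 ends in 1.

1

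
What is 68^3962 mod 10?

Powers of 8 mod 10 repeat with period 4: 8, 4, 2, 6.
3962 leaves remainder 2 on division by 4, so 68^3962 ends in 4.

4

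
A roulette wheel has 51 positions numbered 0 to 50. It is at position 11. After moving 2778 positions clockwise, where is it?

2778 = 54·51 + 24, so 2778 mod 51 = 24.
(11 + 24) mod 51 = 35.

35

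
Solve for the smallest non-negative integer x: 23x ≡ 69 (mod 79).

The inverse of 23 mod 79 is 55 (since 23·55 = 1265 ≡ 1).
Multiplying both sides by 55: x ≡ 55·69 = 3795 ≡ 3 (mod 79).
Check: 23·3 = 69 = 0·79 + 69.

3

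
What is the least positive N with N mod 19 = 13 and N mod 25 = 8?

108

Since 25·16 ≡ 1 (mod 19), take x = 8 + 25·((13−8)·16 mod 19) = 8 + 25·4 = 108.
Check: 108 mod 19 = 13, 108 mod 25 = 8.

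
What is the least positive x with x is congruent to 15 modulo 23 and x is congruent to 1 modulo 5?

61

x ≡ 1 (mod 5) gives x ∈ {1, 6, 11, 16, 21, 26, 31, 36, …}.
The first of these with x mod 23 = 15 is 61.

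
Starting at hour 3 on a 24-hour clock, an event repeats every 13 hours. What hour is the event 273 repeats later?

0

273·13 = 3549.
3549 = 147·24 + 21, so 3549 mod 24 = 21.
(3 + 21) mod 24 = 0.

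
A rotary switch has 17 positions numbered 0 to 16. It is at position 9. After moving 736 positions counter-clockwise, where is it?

736 = 43·17 + 5, so 736 mod 17 = 5.
(9 − 5) mod 17 = 4.

4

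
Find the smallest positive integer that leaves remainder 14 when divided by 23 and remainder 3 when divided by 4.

83

x ≡ 3 (mod 4) gives x ∈ {3, 7, 11, 15, 19, 23, 27, 31, …}.
The first of these with x mod 23 = 14 is 83.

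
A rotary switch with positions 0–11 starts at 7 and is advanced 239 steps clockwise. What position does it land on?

6

239 mod 12 = 11 (since 19·12 = 228).
(7 + 11) mod 12 = 6.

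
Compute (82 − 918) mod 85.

14

Dividing 918 by 85 gives quotient 10 and remainder 68.
(82 − 68) mod 85 = 14.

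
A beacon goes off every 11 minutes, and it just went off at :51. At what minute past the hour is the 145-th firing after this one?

26

145·11 = 1595.
Dividing 1595 by 60 gives quotient 26 and remainder 35.
(51 + 35) mod 60 = 26.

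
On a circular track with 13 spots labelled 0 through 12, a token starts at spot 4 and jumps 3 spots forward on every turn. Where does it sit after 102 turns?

11

102·3 = 306.
Dividing 306 by 13 gives quotient 23 and remainder 7.
(4 + 7) mod 13 = 11.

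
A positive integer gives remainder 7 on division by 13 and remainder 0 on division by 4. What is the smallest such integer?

x ≡ 0 (mod 4) gives x ∈ {0, 4, 8, 12, 16, 20}.
The first of these with x mod 13 = 7 is 20.

20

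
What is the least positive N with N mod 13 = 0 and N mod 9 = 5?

104

x ≡ 5 (mod 9) gives x ∈ {5, 14, 23, 32, 41, 50, 59, 68, …}.
The first of these with x mod 13 = 0 is 104.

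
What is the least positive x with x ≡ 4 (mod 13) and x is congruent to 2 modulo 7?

30

x ≡ 2 (mod 7) gives x ∈ {2, 9, 16, 23, 30}.
The first of these with x mod 13 = 4 is 30.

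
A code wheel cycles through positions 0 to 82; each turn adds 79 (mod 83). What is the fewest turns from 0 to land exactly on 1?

79·62 = 4898 = 59·83 + 1, so 79⁻¹ ≡ 62 (mod 83).

62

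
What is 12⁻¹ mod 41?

24

12·24 = 288 = 7·41 + 1, so 12⁻¹ ≡ 24 (mod 41).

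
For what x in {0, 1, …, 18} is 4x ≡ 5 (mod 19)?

The inverse of 4 mod 19 is 5 (since 4·5 = 20 ≡ 1).
Multiplying both sides by 5: x ≡ 5·5 = 25 ≡ 6 (mod 19).

6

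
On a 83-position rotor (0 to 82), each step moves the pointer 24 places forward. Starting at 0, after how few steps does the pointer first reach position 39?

The inverse of 24 mod 83 is 45 (since 24·45 = 1080 ≡ 1).
Multiplying both sides by 45: x ≡ 45·39 = 1755 ≡ 12 (mod 83).

12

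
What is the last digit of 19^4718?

Powers of 9 mod 10 repeat with period 2: 9, 1.
4718 mod 2 = 0, so the last digit matches 9^2 = 1.

1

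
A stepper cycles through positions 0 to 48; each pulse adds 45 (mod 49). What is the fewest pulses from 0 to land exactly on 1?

12

49 = 1·45 + 4
45 = 11·4 + 1
4 = 4·1 + 0
Back-substituting gives 45·12 ≡ 1 (mod 49).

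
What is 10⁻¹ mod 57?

10·40 = 400 = 7·57 + 1, so 10⁻¹ ≡ 40 (mod 57).

40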